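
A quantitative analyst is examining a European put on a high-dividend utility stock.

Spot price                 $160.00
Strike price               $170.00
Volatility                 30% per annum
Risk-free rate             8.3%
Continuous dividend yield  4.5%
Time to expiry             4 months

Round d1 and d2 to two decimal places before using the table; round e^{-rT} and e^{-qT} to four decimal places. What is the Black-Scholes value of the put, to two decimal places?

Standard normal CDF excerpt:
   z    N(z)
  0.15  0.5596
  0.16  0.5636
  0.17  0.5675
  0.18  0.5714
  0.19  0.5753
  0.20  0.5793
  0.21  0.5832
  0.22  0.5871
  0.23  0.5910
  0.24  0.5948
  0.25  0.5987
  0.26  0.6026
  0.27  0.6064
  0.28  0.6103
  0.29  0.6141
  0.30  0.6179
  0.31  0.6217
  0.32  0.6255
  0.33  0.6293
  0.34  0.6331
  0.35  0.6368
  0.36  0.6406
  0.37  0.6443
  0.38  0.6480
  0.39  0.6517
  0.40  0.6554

σ√T = 0.3·√0.3333 = 0.1732
d₁ = [ln(160/170) + (0.083 − 0.045 + 0.3²/2)·0.3333] / 0.1732 = [-0.0606 + 0.0277] / 0.1732 = -0.1903 which rounds to -0.19
d₂ = d₁ − σ√T = -0.1903 − 0.1732 = -0.3635 which rounds to -0.36
e^(−qT) = e^(−0.045·0.3333) = 0.9851;  e^(−rT) = e^(−0.083·0.3333) = 0.9727
P = 170·0.9727·N(0.36) − 160·0.9851·N(0.19) = 170·0.9727·0.6406 − 160·0.9851·0.5753 = 105.9290 − 90.6765 = 15.2525

$15.25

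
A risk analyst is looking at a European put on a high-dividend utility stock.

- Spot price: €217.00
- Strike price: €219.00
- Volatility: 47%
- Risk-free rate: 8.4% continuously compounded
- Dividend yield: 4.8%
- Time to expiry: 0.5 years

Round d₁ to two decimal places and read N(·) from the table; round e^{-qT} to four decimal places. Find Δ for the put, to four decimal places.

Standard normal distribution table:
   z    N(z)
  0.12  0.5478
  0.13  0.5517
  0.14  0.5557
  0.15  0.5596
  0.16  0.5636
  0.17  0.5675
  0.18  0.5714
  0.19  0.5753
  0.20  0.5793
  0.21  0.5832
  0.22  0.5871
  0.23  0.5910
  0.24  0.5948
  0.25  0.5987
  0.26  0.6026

T = 0.5;  σ√T = 0.3323
d₁ = [ln(217/219) + (0.084 − 0.048 + 0.47²/2)·0.5] / 0.3323 = [-0.0092 + 0.0732] / 0.3323 = 0.1927 ≈ 0.19
N(d₁) = N(0.19) = 0.5753
Δ_put = exp(−qT)·(N(d₁) − 1) = 0.9763·(0.5753 − 1) = -0.4146

-0.4146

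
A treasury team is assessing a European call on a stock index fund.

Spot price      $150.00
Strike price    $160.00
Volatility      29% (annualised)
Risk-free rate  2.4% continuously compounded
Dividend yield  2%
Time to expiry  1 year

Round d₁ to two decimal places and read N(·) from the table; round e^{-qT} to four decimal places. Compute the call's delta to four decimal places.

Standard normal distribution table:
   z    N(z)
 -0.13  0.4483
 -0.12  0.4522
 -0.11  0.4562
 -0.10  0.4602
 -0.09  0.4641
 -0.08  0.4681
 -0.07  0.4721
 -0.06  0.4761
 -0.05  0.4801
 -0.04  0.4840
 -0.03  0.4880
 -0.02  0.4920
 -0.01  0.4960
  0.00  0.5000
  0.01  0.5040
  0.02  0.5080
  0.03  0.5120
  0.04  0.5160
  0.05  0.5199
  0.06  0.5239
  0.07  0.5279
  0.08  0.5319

σ√T = 0.29 × 1.0000 = 0.2900
d₁ = [ln(150/160) + (0.024 − 0.02 + 0.29²/2)·1] / 0.2900 = [-0.0645 + 0.0460] / 0.2900 = -0.0638 ≈ -0.06
N(d₁) = N(-0.06) = 0.4761
Δ_call = e^(−qT)·N(d₁) = 0.9802·0.4761 = 0.4667

0.4667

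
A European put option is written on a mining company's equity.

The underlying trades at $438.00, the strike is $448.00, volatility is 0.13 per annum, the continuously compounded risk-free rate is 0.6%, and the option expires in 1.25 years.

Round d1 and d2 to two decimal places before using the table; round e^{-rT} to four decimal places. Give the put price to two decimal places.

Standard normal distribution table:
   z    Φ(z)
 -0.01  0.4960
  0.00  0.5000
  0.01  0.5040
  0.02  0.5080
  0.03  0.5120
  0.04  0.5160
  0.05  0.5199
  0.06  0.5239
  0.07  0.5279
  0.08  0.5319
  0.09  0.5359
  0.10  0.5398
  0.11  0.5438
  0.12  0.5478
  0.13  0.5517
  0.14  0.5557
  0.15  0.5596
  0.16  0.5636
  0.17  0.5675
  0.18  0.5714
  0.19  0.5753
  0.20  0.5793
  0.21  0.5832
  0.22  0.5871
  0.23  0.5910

$29.81

T = 1.25;  σ√T = 0.1453
d₁ = [ln(438/448) + (0.006 + 0.13²/2)·1.25] / 0.1453 = [-0.0226 + 0.0181] / 0.1453 = -0.0310 ⇒ -0.03
d₂ = d₁ − σ√T = -0.0310 − 0.1453 = -0.1764 ⇒ -0.18
exp(−rT) = exp(−0.006·1.25) = 0.9925
P = 448·0.9925·N(0.18) − 438·N(0.03) = 448·0.9925·0.5714 − 438·0.5120 = 254.0673 − 224.2560 = 29.8113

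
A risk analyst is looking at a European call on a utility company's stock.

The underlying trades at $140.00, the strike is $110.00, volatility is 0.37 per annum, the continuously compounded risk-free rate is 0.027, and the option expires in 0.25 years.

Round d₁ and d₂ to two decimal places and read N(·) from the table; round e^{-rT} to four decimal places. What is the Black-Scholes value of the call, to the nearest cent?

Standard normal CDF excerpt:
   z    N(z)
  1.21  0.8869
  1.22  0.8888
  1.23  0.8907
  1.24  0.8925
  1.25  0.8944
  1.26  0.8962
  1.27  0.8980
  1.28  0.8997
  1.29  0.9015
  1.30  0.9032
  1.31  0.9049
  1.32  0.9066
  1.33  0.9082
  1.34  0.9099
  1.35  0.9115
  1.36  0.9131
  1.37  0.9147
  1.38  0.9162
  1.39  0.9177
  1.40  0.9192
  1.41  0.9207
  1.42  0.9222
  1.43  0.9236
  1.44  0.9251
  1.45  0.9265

$31.58

σ√T = 0.37·√0.25 = 0.1850
d₁ = [ln(140/110) + (0.027 + 0.37²/2)·0.25] / 0.1850 = [0.2412 + 0.0239] / 0.1850 = 1.4326 ⇒ 1.43
d₂ = d₁ − σ√T = 1.4326 − 0.1850 = 1.2476 ⇒ 1.25
e^(−rT) = e^(−0.027·0.25) = 0.9933
N(d₁) = N(1.43) = 0.9236;  N(d₂) = N(1.25) = 0.8944
C = 140·0.9236 − 110·0.9933·0.8944 = 129.3040 − 97.7248 = 31.5792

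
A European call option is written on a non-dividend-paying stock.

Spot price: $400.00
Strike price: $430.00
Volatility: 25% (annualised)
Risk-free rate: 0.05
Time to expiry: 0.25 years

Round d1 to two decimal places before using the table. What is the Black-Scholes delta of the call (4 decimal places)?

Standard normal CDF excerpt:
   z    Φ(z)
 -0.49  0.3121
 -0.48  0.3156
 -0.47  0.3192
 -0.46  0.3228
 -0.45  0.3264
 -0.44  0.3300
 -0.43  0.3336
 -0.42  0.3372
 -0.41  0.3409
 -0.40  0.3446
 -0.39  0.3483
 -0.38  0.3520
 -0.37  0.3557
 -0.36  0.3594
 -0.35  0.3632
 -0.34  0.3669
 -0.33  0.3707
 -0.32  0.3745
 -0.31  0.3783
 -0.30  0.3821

T = 0.25;  σ√T = 0.1250
d₁ = [ln(400/430) + (0.05 + 0.25²/2)·0.25] / 0.1250 = [-0.0723 + 0.0203] / 0.1250 = -0.4161 ⇒ -0.42
N(d₁) = N(-0.42) = 0.3372
Δ_call = N(d₁) = 0.3372

0.3372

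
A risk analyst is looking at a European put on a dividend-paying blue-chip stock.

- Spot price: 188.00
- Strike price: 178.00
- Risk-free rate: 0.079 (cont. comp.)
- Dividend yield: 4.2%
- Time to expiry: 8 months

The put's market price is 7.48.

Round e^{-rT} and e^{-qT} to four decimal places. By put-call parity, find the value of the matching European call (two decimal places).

e^(−qT) = e^(−0.042·0.6667) = 0.9724;  e^(−rT) = e^(−0.079·0.6667) = 0.9487
Put-call parity: C − P = S·e^(−qT) − K·e^(−rT) = 188·0.9724 − 178·0.9487 = 182.8112 − 168.8686 = 13.9426
C = P + (C − P) = 7.48 + (13.9426) = 21.4226

21.42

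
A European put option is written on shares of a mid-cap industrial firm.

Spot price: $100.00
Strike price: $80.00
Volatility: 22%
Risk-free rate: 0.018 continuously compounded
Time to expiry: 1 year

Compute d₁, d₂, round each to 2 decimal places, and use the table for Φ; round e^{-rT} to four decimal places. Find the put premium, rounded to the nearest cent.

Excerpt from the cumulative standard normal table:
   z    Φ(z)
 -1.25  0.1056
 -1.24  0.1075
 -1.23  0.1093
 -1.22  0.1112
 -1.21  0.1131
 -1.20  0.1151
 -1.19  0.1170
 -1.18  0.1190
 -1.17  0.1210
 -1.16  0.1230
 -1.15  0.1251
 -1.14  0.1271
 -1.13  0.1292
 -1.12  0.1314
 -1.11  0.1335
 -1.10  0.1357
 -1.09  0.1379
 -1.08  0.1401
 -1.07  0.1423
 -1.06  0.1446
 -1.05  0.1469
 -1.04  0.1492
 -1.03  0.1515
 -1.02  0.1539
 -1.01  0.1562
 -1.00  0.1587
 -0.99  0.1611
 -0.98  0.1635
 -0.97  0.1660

$1.35

σ√T = 0.22·√1 = 0.2200
d₁ = [ln(100/80) + (0.018 + 0.22²/2)·1] / 0.2200 = [0.2231 + 0.0422] / 0.2200 = 1.2061 ≈ 1.21
d₂ = d₁ − σ√T = 1.2061 − 0.2200 = 0.9861 ≈ 0.99
e^(−rT) = e^(−0.018·1) = 0.9822
P = 80·0.9822·N(-0.99) − 100·N(-1.21) = 80·0.9822·0.1611 − 100·0.1131 = 12.6586 − 11.3100 = 1.3486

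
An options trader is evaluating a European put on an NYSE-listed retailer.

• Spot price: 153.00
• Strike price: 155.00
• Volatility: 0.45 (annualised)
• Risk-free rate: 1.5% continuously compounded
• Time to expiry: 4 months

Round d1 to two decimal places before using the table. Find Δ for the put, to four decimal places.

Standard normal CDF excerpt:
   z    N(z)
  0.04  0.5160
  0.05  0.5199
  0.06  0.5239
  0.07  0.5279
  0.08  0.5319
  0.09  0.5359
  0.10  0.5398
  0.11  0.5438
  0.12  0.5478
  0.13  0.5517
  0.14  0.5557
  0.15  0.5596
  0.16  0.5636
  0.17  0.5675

σ√T = 0.45·√0.3333 = 0.2598
d₁ = [ln(153/155) + (0.015 + 0.45²/2)·0.3333] / 0.2598 = [-0.0130 + 0.0387] / 0.2598 = 0.0992 ≈ 0.10
N(d₁) = N(0.10) = 0.5398
Δ_put = N(d₁) − 1 = 0.5398 − 1 = -0.4602

-0.4602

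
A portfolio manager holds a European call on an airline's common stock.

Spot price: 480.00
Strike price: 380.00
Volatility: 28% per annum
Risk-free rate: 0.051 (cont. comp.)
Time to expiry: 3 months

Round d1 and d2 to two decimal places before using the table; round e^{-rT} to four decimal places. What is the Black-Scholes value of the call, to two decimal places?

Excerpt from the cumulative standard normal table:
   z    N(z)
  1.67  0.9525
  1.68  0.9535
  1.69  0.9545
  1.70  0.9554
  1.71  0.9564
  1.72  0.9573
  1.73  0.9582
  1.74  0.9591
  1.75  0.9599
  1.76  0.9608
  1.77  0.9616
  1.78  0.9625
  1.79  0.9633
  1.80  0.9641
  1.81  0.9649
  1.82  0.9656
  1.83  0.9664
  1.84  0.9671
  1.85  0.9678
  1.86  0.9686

105.77

σ√T = 0.28·√0.25 = 0.1400
ln(S/K) + (r + σ²/2)T = ln(480/380) + (0.051 + 0.28²/2)·0.25 = 0.2336 + 0.0226 = 0.2562
d₁ = 0.2562 / 0.1400 = 1.8297 which rounds to 1.83
d₂ = d₁ − σ√T = 1.8297 − 0.1400 = 1.6897 which rounds to 1.69
exp(−rT) = exp(−0.051·0.25) = 0.9873
N(d₁) = N(1.83) = 0.9664;  N(d₂) = N(1.69) = 0.9545
C = 480·0.9664 − 380·0.9873·0.9545 = 463.8720 − 358.1036 = 105.7684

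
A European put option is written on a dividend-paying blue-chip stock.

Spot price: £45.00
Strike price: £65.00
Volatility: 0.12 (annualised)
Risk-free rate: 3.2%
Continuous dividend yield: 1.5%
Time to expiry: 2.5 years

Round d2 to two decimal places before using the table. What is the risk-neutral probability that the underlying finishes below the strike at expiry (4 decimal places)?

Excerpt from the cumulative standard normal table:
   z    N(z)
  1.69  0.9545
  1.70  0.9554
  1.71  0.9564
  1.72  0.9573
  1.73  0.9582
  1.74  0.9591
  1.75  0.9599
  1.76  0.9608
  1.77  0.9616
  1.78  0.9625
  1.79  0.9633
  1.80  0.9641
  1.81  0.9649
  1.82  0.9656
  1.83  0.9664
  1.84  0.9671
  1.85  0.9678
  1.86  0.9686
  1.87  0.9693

0.9649

T = 2.5;  σ√T = 0.1897
ln(S/K) + (r − q + σ²/2)T = ln(45/65) + (0.032 − 0.015 + 0.12²/2)·2.5 = -0.3677 + 0.0605 = -0.3072
d₁ = -0.3072 / 0.1897 = -1.6192 → -1.62
d₂ = d₁ − σ√T = -1.6192 − 0.1897 = -1.8090 → -1.81
Risk-neutral Pr[S_T < K] = N(−d₂) = N(1.81) = 0.9649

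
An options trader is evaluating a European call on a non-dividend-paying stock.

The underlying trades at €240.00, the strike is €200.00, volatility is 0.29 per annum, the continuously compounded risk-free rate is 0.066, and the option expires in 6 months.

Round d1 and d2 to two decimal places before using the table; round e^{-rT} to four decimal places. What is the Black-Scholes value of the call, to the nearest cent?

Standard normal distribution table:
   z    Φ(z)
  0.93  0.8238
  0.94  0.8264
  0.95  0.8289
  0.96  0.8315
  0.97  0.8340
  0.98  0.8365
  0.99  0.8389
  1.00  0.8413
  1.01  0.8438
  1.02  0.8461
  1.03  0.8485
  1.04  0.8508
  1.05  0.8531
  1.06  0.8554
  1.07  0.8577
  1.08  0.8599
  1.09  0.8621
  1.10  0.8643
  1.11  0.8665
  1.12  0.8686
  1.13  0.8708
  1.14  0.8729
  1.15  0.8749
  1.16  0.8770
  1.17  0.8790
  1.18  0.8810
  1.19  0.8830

σ√T = 0.29 × 0.7071 = 0.2051
ln(S/K) + (r + σ²/2)T = ln(240/200) + (0.066 + 0.29²/2)·0.5 = 0.1823 + 0.0540 = 0.2363
d₁ = 0.2363 / 0.2051 = 1.1526 ≈ 1.15
d₂ = d₁ − σ√T = 1.1526 − 0.2051 = 0.9475 ≈ 0.95
e^(−rT) = e^(−0.066·0.5) = 0.9675
C = 240·N(1.15) − 200·0.9675·N(0.95) = 240·0.8749 − 200·0.9675·0.8289 = 209.9760 − 160.3921 = 49.5839

€49.58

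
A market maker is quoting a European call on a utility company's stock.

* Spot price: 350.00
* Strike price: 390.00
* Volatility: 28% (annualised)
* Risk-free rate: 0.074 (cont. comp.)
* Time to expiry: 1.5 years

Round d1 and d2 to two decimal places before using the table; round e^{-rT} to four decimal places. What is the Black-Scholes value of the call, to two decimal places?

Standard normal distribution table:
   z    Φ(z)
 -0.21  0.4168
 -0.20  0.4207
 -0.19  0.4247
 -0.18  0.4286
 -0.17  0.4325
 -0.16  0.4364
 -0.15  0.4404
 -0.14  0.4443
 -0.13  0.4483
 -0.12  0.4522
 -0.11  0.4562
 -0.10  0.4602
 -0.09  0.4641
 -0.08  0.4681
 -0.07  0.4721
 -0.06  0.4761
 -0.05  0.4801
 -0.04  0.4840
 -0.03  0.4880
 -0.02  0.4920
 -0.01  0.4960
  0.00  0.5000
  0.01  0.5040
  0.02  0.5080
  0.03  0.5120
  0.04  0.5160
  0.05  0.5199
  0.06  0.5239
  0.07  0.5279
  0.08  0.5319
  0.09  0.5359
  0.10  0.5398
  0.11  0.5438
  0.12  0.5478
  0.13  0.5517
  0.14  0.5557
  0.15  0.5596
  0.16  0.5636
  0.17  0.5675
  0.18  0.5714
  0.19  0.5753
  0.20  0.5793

σ√T = 0.28 × 1.2247 = 0.3429
ln(S/K) + (r + σ²/2)T = ln(350/390) + (0.074 + 0.28²/2)·1.5 = -0.1082 + 0.1698 = 0.0616
d₁ = 0.0616 / 0.3429 = 0.1796 which rounds to 0.18
d₂ = d₁ − σ√T = 0.1796 − 0.3429 = -0.1633 which rounds to -0.16
e^(−rT) = e^(−0.074·1.5) = 0.8949
N(d₁) = N(0.18) = 0.5714;  N(d₂) = N(-0.16) = 0.4364
C = 350·0.5714 − 390·0.8949·0.4364 = 199.9900 − 152.3084 = 47.6816

47.68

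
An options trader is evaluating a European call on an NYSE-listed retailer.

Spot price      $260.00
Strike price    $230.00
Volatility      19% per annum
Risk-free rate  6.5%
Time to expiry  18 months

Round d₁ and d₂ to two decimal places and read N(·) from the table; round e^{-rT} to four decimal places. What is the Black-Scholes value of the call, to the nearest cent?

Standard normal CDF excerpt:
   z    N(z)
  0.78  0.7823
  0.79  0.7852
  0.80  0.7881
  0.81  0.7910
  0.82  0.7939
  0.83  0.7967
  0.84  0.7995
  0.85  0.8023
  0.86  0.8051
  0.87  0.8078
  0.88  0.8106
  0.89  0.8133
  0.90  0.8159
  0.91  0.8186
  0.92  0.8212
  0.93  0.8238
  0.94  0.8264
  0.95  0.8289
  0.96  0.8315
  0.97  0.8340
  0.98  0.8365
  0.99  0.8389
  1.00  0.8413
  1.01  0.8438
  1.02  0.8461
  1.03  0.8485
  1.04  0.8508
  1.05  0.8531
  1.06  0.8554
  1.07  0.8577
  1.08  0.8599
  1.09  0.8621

σ√T = 0.19·√1.5 = 0.2327
d₁ = [ln(260/230) + (0.065 + 0.19²/2)·1.5] / 0.2327 = [0.1226 + 0.1246] / 0.2327 = 1.0622 ⇒ 1.06
d₂ = d₁ − σ√T = 1.0622 − 0.2327 = 0.8295 ⇒ 0.83
exp(−rT) = exp(−0.065·1.5) = 0.9071
N(d₁) = N(1.06) = 0.8554;  N(d₂) = N(0.83) = 0.7967
C = 260·0.8554 − 230·0.9071·0.7967 = 222.4040 − 166.2179 = 56.1861

$56.19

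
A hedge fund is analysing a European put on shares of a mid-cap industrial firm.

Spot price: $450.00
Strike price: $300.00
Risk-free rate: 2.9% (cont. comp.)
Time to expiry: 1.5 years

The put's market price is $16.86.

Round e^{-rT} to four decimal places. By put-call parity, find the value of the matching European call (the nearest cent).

$179.64

exp(−rT) = exp(−0.029·1.5) = 0.9574
Put-call parity: C − P = S − K·e^(−rT) = 450 − 300·0.9574 = 450 − 287.2200 = 162.7800
C = P + (C − P) = 16.86 + (162.7800) = 179.6400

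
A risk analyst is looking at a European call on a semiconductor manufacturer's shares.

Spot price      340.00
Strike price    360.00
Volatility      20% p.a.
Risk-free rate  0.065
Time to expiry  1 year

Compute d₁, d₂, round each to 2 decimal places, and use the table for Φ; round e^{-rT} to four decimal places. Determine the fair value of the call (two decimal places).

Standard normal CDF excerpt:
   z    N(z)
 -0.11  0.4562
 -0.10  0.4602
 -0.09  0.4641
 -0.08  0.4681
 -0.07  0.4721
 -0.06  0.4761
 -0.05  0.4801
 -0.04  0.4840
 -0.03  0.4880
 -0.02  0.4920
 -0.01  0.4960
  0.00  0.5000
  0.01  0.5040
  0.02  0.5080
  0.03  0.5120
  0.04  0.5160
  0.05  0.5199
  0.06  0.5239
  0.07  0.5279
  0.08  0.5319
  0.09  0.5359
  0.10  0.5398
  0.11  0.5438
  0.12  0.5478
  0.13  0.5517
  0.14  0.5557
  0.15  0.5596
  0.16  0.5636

σ√T = 0.2 × 1.0000 = 0.2000
ln(S/K) + (r + σ²/2)T = ln(340/360) + (0.065 + 0.2²/2)·1 = -0.0572 + 0.0850 = 0.0278
d₁ = 0.0278 / 0.2000 = 0.1392 → 0.14
d₂ = d₁ − σ√T = 0.1392 − 0.2000 = -0.0608 → -0.06
exp(−rT) = exp(−0.065·1) = 0.9371
N(d₁) = N(0.14) = 0.5557;  N(d₂) = N(-0.06) = 0.4761
C = 340·0.5557 − 360·0.9371·0.4761 = 188.9380 − 160.6152 = 28.3228

28.32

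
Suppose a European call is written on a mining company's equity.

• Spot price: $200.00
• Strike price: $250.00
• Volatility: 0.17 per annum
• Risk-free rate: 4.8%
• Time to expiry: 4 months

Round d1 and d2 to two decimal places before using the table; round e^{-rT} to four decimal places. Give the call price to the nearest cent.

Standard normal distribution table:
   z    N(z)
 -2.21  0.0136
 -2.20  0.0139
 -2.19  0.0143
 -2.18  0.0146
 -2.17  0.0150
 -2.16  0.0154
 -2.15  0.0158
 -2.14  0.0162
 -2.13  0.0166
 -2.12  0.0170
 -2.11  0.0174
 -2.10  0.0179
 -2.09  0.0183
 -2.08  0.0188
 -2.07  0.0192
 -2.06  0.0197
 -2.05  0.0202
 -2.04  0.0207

$0.15

σ√T = 0.17 × 0.5774 = 0.0981
d₁ = [ln(200/250) + (0.048 + 0.17²/2)·0.3333] / 0.0981 = [-0.2231 + 0.0208] / 0.0981 = -2.0614 ≈ -2.06
d₂ = d₁ − σ√T = -2.0614 − 0.0981 = -2.1596 ≈ -2.16
exp(−rT) = exp(−0.048·0.3333) = 0.9841
N(d₁) = N(-2.06) = 0.0197;  N(d₂) = N(-2.16) = 0.0154
C = 200·0.0197 − 250·0.9841·0.0154 = 3.9400 − 3.7888 = 0.1512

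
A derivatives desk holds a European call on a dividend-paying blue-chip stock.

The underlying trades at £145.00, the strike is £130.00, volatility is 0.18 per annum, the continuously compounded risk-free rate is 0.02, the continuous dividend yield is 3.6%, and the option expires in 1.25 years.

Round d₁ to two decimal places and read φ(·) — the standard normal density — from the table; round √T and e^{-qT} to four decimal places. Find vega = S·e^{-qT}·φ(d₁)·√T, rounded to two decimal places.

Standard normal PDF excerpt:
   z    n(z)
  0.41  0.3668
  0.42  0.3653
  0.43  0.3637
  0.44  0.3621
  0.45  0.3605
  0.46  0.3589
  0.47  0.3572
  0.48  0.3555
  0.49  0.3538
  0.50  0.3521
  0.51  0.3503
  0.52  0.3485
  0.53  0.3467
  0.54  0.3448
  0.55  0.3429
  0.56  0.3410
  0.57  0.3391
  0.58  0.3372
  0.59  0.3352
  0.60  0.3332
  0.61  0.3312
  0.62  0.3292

53.44

σ√T = 0.18 × 1.1180 = 0.2012
d₁ = [ln(145/130) + (0.02 − 0.036 + ½·0.18²)·1.25] / (σ√T) = (0.1092 + 0.0003) / 0.2012 = 0.5439 ≈ 0.54
√T = √1.25 = 1.1180
φ(d₁) = φ(0.54) = 0.3448
e^(−qT) = e^(−0.036·1.25) = 0.9560
vega = S·e^(−qT)·φ(d₁)·√T = 145·0.9560·0.3448·1.1180 = 53.4361
(The put has the same vega.)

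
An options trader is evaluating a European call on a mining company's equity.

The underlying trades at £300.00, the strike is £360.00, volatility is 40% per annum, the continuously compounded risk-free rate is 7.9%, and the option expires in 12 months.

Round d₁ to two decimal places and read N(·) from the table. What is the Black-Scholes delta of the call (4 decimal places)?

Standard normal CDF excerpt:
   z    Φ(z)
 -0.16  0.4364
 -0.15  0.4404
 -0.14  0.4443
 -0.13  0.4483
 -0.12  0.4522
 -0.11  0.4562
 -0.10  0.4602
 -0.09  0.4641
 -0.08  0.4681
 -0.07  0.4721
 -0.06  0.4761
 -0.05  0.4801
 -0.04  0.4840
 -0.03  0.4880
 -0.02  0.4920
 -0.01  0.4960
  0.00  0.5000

σ√T = 0.4·√1 = 0.4000
d₁ = [ln(300/360) + (0.079 + ½·0.4²)·1] / (σ√T) = (-0.1823 + 0.1590) / 0.4000 = -0.0583 which rounds to -0.06
N(d₁) = N(-0.06) = 0.4761
Δ_call = N(d₁) = 0.4761

0.4761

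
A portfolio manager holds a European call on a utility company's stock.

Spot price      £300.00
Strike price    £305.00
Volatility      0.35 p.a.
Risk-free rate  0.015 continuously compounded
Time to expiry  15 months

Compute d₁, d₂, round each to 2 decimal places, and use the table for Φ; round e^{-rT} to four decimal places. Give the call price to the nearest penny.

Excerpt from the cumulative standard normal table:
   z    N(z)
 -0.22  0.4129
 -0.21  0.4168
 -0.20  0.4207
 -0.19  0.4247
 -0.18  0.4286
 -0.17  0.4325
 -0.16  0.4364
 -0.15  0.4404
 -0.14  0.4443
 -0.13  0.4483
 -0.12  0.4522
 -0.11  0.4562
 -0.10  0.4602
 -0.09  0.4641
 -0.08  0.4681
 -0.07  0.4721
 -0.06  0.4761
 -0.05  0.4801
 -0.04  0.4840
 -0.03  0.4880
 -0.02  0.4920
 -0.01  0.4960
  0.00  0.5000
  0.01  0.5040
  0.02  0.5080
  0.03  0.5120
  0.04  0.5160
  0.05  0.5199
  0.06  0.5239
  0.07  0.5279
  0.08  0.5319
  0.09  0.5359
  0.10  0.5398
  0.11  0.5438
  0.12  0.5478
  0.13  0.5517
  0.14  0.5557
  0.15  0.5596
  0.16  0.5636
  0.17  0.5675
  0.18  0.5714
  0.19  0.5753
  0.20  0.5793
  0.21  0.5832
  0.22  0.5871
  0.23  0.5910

£46.67

T = 1.25;  σ√T = 0.3913
ln(S/K) + (r + σ²/2)T = ln(300/305) + (0.015 + 0.35²/2)·1.25 = -0.0165 + 0.0953 = 0.0788
d₁ = 0.0788 / 0.3913 = 0.2013 ≈ 0.20
d₂ = d₁ − σ√T = 0.2013 − 0.3913 = -0.1900 ≈ -0.19
exp(−rT) = exp(−0.015·1.25) = 0.9814
N(d₁) = N(0.20) = 0.5793;  N(d₂) = N(-0.19) = 0.4247
C = 300·0.5793 − 305·0.9814·0.4247 = 173.7900 − 127.1242 = 46.6658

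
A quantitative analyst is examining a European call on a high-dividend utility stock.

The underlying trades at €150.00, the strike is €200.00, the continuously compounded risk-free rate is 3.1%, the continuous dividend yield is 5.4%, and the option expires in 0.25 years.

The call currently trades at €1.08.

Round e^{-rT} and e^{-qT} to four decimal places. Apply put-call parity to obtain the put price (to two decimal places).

e^(−qT) = e^(−0.054·0.25) = 0.9866;  e^(−rT) = e^(−0.031·0.25) = 0.9923
Put-call parity: C − P = S·e^(−qT) − K·e^(−rT) = 150·0.9866 − 200·0.9923 = 147.9900 − 198.4600 = -50.4700
P = C − (C − P) = 1.08 − (-50.4700) = 51.5500

€51.55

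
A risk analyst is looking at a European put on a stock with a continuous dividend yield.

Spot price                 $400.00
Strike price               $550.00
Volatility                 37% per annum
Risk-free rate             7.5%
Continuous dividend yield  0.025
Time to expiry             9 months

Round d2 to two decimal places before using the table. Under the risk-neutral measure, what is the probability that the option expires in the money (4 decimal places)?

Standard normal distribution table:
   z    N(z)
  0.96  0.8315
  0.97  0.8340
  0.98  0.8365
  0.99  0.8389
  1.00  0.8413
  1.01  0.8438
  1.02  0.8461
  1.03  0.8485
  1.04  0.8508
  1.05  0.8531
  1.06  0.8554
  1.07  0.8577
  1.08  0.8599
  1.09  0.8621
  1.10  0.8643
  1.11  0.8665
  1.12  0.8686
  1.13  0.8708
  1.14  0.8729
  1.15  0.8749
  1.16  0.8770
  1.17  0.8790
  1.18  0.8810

0.8508

σ√T = 0.37·√0.75 = 0.3204
d₁ = [ln(400/550) + (0.075 − 0.025 + 0.37²/2)·0.75] / 0.3204 = [-0.3185 + 0.0888] / 0.3204 = -0.7166 ≈ -0.72
d₂ = d₁ − σ√T = -0.7166 − 0.3204 = -1.0370 ≈ -1.04
Risk-neutral Pr[S_T < K] = N(−d₂) = N(1.04) = 0.8508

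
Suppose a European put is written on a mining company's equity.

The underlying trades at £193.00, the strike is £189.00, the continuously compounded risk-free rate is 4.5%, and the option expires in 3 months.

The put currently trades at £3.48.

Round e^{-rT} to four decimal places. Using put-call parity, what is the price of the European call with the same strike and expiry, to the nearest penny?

£9.60

e^(−rT) = e^(−0.045·0.25) = 0.9888
Put-call parity: C − P = S − K·e^(−rT) = 193 − 189·0.9888 = 193 − 186.8832 = 6.1168
C = P + (C − P) = 3.48 + (6.1168) = 9.5968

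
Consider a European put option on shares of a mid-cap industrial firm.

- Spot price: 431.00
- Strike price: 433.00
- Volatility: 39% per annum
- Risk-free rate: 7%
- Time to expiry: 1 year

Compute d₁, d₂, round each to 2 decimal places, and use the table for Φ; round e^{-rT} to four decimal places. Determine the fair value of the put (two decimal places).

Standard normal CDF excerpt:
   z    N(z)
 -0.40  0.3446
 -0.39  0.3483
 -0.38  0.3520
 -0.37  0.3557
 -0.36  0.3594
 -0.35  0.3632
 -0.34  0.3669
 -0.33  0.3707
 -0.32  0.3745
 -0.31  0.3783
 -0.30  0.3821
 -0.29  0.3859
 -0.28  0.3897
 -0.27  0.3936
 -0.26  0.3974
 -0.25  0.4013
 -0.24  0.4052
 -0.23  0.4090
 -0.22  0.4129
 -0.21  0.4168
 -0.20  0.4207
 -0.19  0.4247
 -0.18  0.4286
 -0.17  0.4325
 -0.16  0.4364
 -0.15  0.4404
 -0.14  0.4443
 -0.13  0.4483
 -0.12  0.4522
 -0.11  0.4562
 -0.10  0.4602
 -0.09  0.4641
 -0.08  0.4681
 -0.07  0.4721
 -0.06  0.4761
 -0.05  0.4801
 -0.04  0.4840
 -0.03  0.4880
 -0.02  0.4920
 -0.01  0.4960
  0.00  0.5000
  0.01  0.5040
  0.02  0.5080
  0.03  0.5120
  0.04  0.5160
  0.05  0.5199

51.81

T = 1;  σ√T = 0.3900
ln(S/K) + (r + σ²/2)T = ln(431/433) + (0.07 + 0.39²/2)·1 = -0.0046 + 0.1461 = 0.1414
d₁ = 0.1414 / 0.3900 = 0.3626 which rounds to 0.36
d₂ = d₁ − σ√T = 0.3626 − 0.3900 = -0.0274 which rounds to -0.03
exp(−rT) = exp(−0.07·1) = 0.9324
N(−d₂) = N(0.03) = 0.5120;  N(−d₁) = N(-0.36) = 0.3594
P = 433·0.9324·0.5120 − 431·0.3594 = 206.7094 − 154.9014 = 51.8080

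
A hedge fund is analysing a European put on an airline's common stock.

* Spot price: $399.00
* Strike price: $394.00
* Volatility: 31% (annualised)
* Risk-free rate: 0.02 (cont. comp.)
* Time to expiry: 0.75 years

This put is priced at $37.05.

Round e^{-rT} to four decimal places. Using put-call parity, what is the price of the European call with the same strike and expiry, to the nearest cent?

$47.92

e^(−rT) = e^(−0.02·0.75) = 0.9851
Put-call parity: C − P = S − K·e^(−rT) = 399 − 394·0.9851 = 399 − 388.1294 = 10.8706
C = P + (C − P) = 37.05 + (10.8706) = 47.9206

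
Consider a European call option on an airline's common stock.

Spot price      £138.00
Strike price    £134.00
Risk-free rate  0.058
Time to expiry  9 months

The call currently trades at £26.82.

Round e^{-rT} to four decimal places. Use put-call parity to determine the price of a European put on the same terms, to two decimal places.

£17.11

exp(−rT) = exp(−0.058·0.75) = 0.9574
Put-call parity: C − P = S − K·e^(−rT) = 138 − 134·0.9574 = 138 − 128.2916 = 9.7084
P = C − (C − P) = 26.82 − (9.7084) = 17.1116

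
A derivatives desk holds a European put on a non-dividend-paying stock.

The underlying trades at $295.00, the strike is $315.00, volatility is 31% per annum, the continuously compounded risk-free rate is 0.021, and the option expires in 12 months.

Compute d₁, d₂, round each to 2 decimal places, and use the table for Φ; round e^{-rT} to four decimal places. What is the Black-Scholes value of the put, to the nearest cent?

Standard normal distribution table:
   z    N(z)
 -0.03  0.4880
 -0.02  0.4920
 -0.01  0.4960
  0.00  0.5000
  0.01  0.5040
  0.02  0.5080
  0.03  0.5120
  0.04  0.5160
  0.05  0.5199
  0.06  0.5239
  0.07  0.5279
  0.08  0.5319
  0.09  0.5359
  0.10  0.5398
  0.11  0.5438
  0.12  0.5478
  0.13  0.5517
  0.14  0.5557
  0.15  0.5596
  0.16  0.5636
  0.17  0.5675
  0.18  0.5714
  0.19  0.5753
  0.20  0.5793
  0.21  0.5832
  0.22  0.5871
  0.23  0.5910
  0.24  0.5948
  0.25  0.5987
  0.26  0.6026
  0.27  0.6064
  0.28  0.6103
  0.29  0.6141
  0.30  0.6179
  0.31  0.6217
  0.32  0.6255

$44.27

T = 1;  σ√T = 0.3100
d₁ = [ln(295/315) + (0.021 + 0.31²/2)·1] / 0.3100 = [-0.0656 + 0.0691] / 0.3100 = 0.0111 ⇒ 0.01
d₂ = d₁ − σ√T = 0.0111 − 0.3100 = -0.2989 ⇒ -0.30
exp(−rT) = exp(−0.021·1) = 0.9792
N(−d₂) = N(0.30) = 0.6179;  N(−d₁) = N(-0.01) = 0.4960
P = 315·0.9792·0.6179 − 295·0.4960 = 190.5900 − 146.3200 = 44.2700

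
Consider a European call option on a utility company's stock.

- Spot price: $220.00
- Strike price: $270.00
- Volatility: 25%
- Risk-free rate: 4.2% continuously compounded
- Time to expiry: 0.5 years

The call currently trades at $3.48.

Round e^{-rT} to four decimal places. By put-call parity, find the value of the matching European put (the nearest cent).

e^(−rT) = e^(−0.042·0.5) = 0.9792
Put-call parity: C − P = S − K·e^(−rT) = 220 − 270·0.9792 = 220 − 264.3840 = -44.3840
P = C − (C − P) = 3.48 − (-44.3840) = 47.8640

$47.86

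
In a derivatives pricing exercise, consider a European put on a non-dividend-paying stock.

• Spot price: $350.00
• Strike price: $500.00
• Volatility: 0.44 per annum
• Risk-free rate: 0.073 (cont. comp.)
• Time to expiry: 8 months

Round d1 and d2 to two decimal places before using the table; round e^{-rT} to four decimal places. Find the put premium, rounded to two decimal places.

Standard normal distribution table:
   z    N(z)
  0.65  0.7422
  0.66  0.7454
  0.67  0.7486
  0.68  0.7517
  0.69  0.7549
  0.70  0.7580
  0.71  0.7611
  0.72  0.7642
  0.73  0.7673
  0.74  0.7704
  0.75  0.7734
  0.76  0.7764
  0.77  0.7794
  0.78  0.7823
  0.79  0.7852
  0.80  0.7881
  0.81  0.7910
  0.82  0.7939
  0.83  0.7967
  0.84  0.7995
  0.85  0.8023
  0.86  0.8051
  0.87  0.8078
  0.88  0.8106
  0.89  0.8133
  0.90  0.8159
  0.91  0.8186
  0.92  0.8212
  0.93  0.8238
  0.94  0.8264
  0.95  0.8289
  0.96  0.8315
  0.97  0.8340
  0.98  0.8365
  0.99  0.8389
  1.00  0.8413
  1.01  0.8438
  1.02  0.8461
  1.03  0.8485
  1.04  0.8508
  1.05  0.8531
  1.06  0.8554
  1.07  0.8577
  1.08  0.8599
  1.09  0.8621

σ√T = 0.44·√0.6667 = 0.3593
ln(S/K) + (r + σ²/2)T = ln(350/500) + (0.073 + 0.44²/2)·0.6667 = -0.3567 + 0.1132 = -0.2435
d₁ = -0.2435 / 0.3593 = -0.6777 ⇒ -0.68
d₂ = d₁ − σ√T = -0.6777 − 0.3593 = -1.0370 ⇒ -1.04
exp(−rT) = exp(−0.073·0.6667) = 0.9525
N(−d₂) = N(1.04) = 0.8508;  N(−d₁) = N(0.68) = 0.7517
P = 500·0.9525·0.8508 − 350·0.7517 = 405.1935 − 263.0950 = 142.0985

$142.10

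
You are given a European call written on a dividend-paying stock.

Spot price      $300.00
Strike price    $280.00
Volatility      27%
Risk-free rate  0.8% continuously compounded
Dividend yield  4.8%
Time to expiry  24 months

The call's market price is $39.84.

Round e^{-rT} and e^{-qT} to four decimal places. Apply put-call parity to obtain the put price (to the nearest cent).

$42.84

exp(−qT) = exp(−0.048·2) = 0.9085;  exp(−rT) = exp(−0.008·2) = 0.9841
Put-call parity: C − P = S·e^(−qT) − K·e^(−rT) = 300·0.9085 − 280·0.9841 = 272.5500 − 275.5480 = -2.9980
P = C − (C − P) = 39.84 − (-2.9980) = 42.8380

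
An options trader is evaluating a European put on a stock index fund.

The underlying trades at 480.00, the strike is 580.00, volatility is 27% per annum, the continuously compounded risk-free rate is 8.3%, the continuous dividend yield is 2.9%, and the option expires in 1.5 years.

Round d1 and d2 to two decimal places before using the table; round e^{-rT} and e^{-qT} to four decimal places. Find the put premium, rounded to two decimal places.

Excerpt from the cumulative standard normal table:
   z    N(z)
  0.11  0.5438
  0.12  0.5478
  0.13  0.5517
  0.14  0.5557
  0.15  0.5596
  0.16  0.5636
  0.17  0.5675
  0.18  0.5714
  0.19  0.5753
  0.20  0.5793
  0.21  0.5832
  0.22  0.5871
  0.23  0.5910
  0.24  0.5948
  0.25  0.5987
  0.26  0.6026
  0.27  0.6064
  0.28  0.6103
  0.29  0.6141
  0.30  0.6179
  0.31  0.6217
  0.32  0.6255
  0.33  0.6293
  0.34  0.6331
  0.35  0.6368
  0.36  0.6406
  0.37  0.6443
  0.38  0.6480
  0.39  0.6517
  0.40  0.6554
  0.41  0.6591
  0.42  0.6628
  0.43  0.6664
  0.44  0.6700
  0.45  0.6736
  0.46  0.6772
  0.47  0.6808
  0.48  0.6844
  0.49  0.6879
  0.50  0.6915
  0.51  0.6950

T = 1.5;  σ√T = 0.3307
d₁ = [ln(480/580) + (0.083 − 0.029 + 0.27²/2)·1.5] / 0.3307 = [-0.1892 + 0.1357] / 0.3307 = -0.1620 which rounds to -0.16
d₂ = d₁ − σ√T = -0.1620 − 0.3307 = -0.4927 which rounds to -0.49
exp(−qT) = exp(−0.029·1.5) = 0.9574;  exp(−rT) = exp(−0.083·1.5) = 0.8829
N(−d₂) = N(0.49) = 0.6879;  N(−d₁) = N(0.16) = 0.5636
P = 580·0.8829·0.6879 − 480·0.9574·0.5636 = 352.2612 − 259.0035 = 93.2577

93.26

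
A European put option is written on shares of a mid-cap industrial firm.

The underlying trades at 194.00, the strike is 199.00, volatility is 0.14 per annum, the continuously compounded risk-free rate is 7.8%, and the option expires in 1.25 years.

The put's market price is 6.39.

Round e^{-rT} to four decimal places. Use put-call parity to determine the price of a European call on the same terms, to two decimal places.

19.88

e^(−rT) = e^(−0.078·1.25) = 0.9071
Put-call parity: C − P = S − K·e^(−rT) = 194 − 199·0.9071 = 194 − 180.5129 = 13.4871
C = P + (C − P) = 6.39 + (13.4871) = 19.8771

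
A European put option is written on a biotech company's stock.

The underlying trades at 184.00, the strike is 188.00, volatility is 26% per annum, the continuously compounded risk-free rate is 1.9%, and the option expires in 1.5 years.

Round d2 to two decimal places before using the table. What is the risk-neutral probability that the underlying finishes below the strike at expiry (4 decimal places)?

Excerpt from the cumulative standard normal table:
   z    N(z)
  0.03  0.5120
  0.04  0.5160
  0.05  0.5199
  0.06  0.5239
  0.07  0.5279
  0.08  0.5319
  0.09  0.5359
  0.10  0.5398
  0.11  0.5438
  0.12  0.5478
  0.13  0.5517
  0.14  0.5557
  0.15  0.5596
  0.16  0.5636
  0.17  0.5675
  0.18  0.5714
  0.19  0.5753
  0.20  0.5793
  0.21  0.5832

σ√T = 0.26·√1.5 = 0.3184
d₁ = [ln(184/188) + (0.019 + ½·0.26²)·1.5] / (σ√T) = (-0.0215 + 0.0792) / 0.3184 = 0.1812 → 0.18
d₂ = 0.1812 − 0.3184 = -0.1373 → -0.14
Pr(exercise) under Q = N(−d₂) = N(0.14) = 0.5557

0.5557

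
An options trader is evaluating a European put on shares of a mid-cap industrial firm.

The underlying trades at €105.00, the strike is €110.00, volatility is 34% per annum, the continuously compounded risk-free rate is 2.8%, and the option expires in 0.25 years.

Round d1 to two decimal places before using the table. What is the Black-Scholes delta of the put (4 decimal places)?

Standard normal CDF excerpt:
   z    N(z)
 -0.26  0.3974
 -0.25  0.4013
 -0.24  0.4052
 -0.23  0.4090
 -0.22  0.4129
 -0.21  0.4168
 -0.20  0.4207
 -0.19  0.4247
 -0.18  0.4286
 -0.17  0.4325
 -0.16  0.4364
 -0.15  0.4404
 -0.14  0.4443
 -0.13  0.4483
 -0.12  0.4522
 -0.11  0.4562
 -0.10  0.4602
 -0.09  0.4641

-0.5596

T = 0.25;  σ√T = 0.1700
d₁ = [ln(105/110) + (0.028 + ½·0.34²)·0.25] / (σ√T) = (-0.0465 + 0.0215) / 0.1700 = -0.1475 ⇒ -0.15
N(d₁) = N(-0.15) = 0.4404
Δ_put = N(d₁) − 1 = 0.4404 − 1 = -0.5596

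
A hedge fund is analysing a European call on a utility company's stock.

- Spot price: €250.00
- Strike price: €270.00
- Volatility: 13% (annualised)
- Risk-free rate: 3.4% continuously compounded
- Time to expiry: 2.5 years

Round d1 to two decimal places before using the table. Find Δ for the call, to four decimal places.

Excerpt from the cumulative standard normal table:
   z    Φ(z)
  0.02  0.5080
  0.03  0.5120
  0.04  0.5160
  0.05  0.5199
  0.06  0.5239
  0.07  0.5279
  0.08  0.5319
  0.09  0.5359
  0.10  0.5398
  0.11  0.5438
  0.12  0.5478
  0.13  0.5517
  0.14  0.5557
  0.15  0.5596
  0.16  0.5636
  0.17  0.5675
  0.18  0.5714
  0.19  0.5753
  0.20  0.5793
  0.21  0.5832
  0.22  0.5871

0.5557

σ√T = 0.13·√2.5 = 0.2055
d₁ = [ln(250/270) + (0.034 + 0.13²/2)·2.5] / 0.2055 = [-0.0770 + 0.1061] / 0.2055 = 0.1419 ⇒ 0.14
N(d₁) = N(0.14) = 0.5557
Δ_call = N(d₁) = 0.5557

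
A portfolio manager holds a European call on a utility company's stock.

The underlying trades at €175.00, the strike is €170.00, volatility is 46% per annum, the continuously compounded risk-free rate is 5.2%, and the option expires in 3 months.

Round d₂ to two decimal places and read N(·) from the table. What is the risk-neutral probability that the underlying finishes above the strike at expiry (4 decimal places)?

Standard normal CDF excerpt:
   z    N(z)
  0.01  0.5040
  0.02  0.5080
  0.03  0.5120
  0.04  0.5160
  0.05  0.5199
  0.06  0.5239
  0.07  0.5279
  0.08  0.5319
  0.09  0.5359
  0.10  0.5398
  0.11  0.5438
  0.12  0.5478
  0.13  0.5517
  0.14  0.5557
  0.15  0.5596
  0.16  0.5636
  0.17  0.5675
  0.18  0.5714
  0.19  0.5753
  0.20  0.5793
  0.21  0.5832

σ√T = 0.46 × 0.5000 = 0.2300
d₁ = [ln(175/170) + (0.052 + 0.46²/2)·0.25] / 0.2300 = [0.0290 + 0.0394] / 0.2300 = 0.2976 → 0.30
d₂ = d₁ − σ√T = 0.2976 − 0.2300 = 0.0676 → 0.07
Pr(exercise) under Q = N(d₂) = 0.5279

0.5279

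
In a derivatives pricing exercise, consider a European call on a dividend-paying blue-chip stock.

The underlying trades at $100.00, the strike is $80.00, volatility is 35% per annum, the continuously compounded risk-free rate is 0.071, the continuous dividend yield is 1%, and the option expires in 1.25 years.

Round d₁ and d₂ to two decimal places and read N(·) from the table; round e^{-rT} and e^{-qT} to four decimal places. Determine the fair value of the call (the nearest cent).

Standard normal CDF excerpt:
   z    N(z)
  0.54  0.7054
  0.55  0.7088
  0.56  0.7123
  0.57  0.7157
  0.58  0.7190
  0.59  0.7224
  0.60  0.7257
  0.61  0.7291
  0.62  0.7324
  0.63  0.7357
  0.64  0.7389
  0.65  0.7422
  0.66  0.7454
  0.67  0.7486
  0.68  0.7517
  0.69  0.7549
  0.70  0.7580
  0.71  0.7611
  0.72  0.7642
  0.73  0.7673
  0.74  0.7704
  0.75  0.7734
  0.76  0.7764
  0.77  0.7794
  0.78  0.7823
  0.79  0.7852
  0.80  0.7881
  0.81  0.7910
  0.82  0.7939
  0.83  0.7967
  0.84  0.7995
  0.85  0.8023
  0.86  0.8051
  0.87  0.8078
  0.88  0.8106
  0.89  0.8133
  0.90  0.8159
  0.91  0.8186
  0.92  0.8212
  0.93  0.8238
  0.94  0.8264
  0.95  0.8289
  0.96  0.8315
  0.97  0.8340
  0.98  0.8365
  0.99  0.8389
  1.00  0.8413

$29.72

T = 1.25;  σ√T = 0.3913
d₁ = [ln(100/80) + (0.071 − 0.01 + ½·0.35²)·1.25] / (σ√T) = (0.2231 + 0.1528) / 0.3913 = 0.9608 → 0.96
d₂ = 0.9608 − 0.3913 = 0.5694 → 0.57
e^(−qT) = e^(−0.01·1.25) = 0.9876;  e^(−rT) = e^(−0.071·1.25) = 0.9151
N(d₁) = N(0.96) = 0.8315;  N(d₂) = N(0.57) = 0.7157
C = 100·0.9876·0.8315 − 80·0.9151·0.7157 = 82.1189 − 52.3950 = 29.7240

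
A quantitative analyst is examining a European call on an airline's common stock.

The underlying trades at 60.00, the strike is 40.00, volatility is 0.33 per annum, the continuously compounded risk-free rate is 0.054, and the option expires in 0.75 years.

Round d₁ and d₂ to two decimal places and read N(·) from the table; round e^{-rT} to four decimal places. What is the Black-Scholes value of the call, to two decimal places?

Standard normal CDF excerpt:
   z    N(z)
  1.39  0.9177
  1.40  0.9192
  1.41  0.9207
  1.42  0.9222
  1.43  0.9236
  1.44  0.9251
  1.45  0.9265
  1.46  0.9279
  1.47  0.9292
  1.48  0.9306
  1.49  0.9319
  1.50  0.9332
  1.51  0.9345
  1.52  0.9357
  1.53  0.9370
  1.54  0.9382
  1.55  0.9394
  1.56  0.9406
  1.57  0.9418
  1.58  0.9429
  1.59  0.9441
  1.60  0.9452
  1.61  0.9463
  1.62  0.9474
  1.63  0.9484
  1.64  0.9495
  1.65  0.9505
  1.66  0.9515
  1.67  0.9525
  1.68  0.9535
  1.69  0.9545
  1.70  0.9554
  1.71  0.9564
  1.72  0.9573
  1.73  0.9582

σ√T = 0.33 × 0.8660 = 0.2858
d₁ = [ln(60/40) + (0.054 + ½·0.33²)·0.75] / (σ√T) = (0.4055 + 0.0813) / 0.2858 = 1.7034 ≈ 1.70
d₂ = 1.7034 − 0.2858 = 1.4176 ≈ 1.42
exp(−rT) = exp(−0.054·0.75) = 0.9603
N(d₁) = N(1.70) = 0.9554;  N(d₂) = N(1.42) = 0.9222
C = 60·0.9554 − 40·0.9603·0.9222 = 57.3240 − 35.4235 = 21.9005

21.90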